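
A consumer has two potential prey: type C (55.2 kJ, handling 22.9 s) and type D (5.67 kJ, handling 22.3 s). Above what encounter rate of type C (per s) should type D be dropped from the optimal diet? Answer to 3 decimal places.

0.005 per s

Drop type D once their profitability E₂/h₂ falls below the rate achievable on type C alone: E₂/h₂ = λE₁/(1 + λh₁).
Solve for λ: λE₁h₂ = E₂(1 + λh₁) → λ(E₁h₂ − E₂h₁) = E₂ → λ = E₂/(E₁h₂ − E₂h₁).
λ = 5.67/(55.2×22.3 − 5.67×22.9) = 5.67/1101 = 0.005149 per s.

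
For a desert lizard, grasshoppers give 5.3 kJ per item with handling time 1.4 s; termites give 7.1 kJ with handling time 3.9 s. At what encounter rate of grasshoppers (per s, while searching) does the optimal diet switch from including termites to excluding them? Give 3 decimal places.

The zero-one rule: include termites iff E₂/h₂ > λE₁/(1+λh₁). Equality gives the switch point.
λE₁h₂ = E₂ + λE₂h₁ ⇒ λ = E₂/(E₁h₂ − E₂h₁) = 7.1/(20.67 − 9.94) = 0.6617 per s.

0.662 per s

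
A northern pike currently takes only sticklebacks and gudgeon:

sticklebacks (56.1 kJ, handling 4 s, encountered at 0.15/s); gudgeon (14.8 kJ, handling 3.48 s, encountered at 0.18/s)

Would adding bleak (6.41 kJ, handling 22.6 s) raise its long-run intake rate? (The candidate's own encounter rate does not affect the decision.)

On sticklebacks and gudgeon alone, R = ΣλE/(1+Σλh) = 11.08/2.226 = 4.976 kJ/s.
bleak: E/h = 6.41/22.6 = 0.2836 kJ/s.
0.2836 < 4.976, so adding bleak would lower the average — exclude it.

No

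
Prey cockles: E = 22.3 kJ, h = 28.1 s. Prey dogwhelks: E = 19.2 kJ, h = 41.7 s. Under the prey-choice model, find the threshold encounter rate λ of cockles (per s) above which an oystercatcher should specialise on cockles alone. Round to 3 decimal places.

0.049 per s

Drop dogwhelks once their profitability E₂/h₂ falls below the rate achievable on cockles alone: E₂/h₂ = λE₁/(1 + λh₁).
Solve for λ: λE₁h₂ = E₂(1 + λh₁) → λ(E₁h₂ − E₂h₁) = E₂ → λ = E₂/(E₁h₂ − E₂h₁).
λ = 19.2/(22.3×41.7 − 19.2×28.1) = 19.2/390.4 = 0.04918 per s.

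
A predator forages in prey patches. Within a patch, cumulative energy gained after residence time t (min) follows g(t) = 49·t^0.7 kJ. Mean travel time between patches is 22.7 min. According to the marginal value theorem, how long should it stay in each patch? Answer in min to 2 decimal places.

52.97 min

Optimal t* satisfies g'(t*) = g(t*)/(T + t*).
g'(t) = 0.7·49·t^-0.3. Setting 0.7·49·t^-0.3 = 49·t^0.7/(22.7+t) gives 0.7(22.7+t) = t, so 0.30·t = 0.7×22.7.
t* = 0.7×22.7/0.30 = 52.97 min.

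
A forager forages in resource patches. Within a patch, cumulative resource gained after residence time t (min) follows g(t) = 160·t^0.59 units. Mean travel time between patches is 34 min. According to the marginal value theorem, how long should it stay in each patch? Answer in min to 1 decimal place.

48.9 min

Optimal t* satisfies g'(t*) = g(t*)/(T + t*).
g'(t) = 0.59·160·t^-0.41. Setting 0.59·160·t^-0.41 = 160·t^0.59/(34+t) gives 0.59(34+t) = t, so 0.41·t = 0.59×34.
t* = 0.59×34/0.41 = 48.93 min.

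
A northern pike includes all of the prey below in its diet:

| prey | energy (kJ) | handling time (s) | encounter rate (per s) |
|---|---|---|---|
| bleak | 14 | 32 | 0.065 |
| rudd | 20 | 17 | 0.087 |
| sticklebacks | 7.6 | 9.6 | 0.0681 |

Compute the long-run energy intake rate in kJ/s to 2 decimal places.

0.61 kJ/s

R = Σλ_iE_i / (1 + Σλ_ih_i)
Numerator: 0.065×14 + 0.087×20 + 0.0681×7.6 = 3.168
Denominator: 1 + 0.065×32 + 0.087×17 + 0.0681×9.6 = 5.213
R = 3.168/5.213 = 0.6077 kJ/s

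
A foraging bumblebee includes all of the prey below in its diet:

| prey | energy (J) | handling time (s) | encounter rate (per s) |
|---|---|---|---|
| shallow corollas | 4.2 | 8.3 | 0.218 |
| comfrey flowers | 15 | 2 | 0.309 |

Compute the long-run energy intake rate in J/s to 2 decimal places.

Energy encountered per unit search time: 0.218×4.2 + 0.309×15 = 5.551 J/s.
Handling time per unit search time: 0.218×8.3 + 0.309×2 = 2.427.
Rate = 5.551/(1 + 2.427) = 1.619 J/s.

1.62 J/s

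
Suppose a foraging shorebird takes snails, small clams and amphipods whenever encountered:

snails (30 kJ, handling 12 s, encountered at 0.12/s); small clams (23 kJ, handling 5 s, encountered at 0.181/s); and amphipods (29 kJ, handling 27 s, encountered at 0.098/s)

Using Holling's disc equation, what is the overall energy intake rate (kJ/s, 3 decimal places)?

Energy encountered per unit search time: 0.12×30 + 0.181×23 + 0.098×29 = 10.61 kJ/s.
Handling time per unit search time: 0.12×12 + 0.181×5 + 0.098×27 = 4.991.
Rate = 10.61/(1 + 4.991) = 1.77 kJ/s.

1.770 kJ/s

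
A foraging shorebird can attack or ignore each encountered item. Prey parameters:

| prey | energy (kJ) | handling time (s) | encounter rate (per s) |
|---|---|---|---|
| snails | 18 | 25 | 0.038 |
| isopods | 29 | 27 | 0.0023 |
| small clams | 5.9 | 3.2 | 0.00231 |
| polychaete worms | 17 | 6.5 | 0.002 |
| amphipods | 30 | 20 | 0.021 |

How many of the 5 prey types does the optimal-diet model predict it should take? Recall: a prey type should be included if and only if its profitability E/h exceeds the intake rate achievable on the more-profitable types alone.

E/h in descending order: polychaete worms 2.62, small clams 1.84, amphipods 1.5, isopods 1.07, snails 0.72 kJ/s. The optimal diet is the largest prefix of this list for which every included type satisfies E_i/h_i > R on the types above it.
Rate on top 1: 0.03356. small clams: 1.84 > 0.03356 → include.
Rate on top 2: 0.04668. amphipods: 1.5 > 0.04668 → include.
Rate on top 3: 0.4704. isopods: 1.07 > 0.4704 → include.
Rate on top 4: 0.4954. snails: 0.72 > 0.4954 → include.
Optimal diet: polychaete worms, small clams, amphipods, isopods, snails — 5 of 5 types.

5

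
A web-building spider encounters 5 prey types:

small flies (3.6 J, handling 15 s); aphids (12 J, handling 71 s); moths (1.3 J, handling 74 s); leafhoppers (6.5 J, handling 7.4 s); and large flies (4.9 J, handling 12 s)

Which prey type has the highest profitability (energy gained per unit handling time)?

Profitability E/h (J/s): small flies = 3.6/15 = 0.24, aphids = 12/71 = 0.169, moths = 1.3/74 = 0.0176, leafhoppers = 6.5/7.4 = 0.878, large flies = 4.9/12 = 0.408.
Ranked: leafhoppers > large flies > small flies > aphids > moths.

leafhoppers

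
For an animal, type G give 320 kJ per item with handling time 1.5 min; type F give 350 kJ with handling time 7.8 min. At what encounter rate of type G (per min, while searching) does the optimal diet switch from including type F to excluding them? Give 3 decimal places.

0.178 per min

Drop type F once their profitability E₂/h₂ falls below the rate achievable on type G alone: E₂/h₂ = λE₁/(1 + λh₁).
Solve for λ: λE₁h₂ = E₂(1 + λh₁) → λ(E₁h₂ − E₂h₁) = E₂ → λ = E₂/(E₁h₂ − E₂h₁).
λ = 350/(320×7.8 − 350×1.5) = 350/1971 = 0.1776 per min.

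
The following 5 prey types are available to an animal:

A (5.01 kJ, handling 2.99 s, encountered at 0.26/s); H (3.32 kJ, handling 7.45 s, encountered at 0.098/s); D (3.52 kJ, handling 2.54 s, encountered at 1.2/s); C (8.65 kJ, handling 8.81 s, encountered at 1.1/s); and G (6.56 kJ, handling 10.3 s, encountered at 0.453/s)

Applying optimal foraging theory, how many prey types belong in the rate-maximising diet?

2

Rank by E/h (kJ/s): A 1.68, D 1.39, C 0.982, G 0.637, H 0.446. Include each in turn until the next type's E/h falls below the running intake rate.
Rate on top 1: 0.7329. D: 1.39 > 0.7329 → include.
Rate on top 2: 1.145. C: 0.982 < 1.145 → exclude; stop.
Optimal diet: A, D — 2 of 5 types.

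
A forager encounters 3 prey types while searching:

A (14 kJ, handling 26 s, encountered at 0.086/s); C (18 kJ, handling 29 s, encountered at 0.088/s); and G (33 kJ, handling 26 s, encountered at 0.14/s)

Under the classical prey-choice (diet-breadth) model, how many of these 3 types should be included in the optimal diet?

1

Rank by E/h (kJ/s): G 1.27, C 0.621, A 0.538. Include each in turn until the next type's E/h falls below the running intake rate.
Rate on top 1: 0.9957. C: 0.621 < 0.9957 → exclude; stop.
Optimal diet: G — 1 of 3 types.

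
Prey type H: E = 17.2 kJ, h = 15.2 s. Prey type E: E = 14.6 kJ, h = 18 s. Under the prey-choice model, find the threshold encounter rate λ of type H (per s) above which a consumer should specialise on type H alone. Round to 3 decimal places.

0.167 per s

Drop type E once their profitability E₂/h₂ falls below the rate achievable on type H alone: E₂/h₂ = λE₁/(1 + λh₁).
Solve for λ: λE₁h₂ = E₂(1 + λh₁) → λ(E₁h₂ − E₂h₁) = E₂ → λ = E₂/(E₁h₂ − E₂h₁).
λ = 14.6/(17.2×18 − 14.6×15.2) = 14.6/87.68 = 0.1665 per s.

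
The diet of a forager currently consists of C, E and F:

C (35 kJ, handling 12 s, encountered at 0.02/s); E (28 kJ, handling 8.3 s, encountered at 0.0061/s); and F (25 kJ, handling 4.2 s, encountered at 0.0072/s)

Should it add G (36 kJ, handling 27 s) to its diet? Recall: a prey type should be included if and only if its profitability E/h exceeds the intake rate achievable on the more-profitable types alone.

Yes

On C, E and F alone, R = ΣλE/(1+Σλh) = 1.051/1.321 = 0.7955 kJ/s.
Profitability of G: 36/27 = 1.333 kJ/s.
Since 1.333 > R, including G increases the long-run rate.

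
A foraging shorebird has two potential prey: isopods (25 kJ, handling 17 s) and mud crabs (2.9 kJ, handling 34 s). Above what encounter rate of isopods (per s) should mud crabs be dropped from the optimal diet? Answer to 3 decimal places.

0.004 per s

At the threshold, the rate on isopods alone equals the profitability of mud crabs: λ·25/(1 + λ·17) = 2.9/34 = 0.08529.
Rearranging, λ(25 − 0.08529×17) = 0.08529, so λ = 0.08529/23.55 = 0.003622 per s.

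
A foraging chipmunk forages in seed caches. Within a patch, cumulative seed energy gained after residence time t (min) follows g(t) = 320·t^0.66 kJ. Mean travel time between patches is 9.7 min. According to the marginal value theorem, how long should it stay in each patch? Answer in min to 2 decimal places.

By the marginal value theorem, leave when the instantaneous gain rate g'(t) equals the habitat-wide average g(t)/(T + t).
g'(t) = 0.66·320·t^-0.34. Setting 0.66·320·t^-0.34 = 320·t^0.66/(9.7+t) gives 0.66(9.7+t) = t, so 0.34·t = 0.66×9.7.
t* = 0.66×9.7/0.34 = 18.83 min.

18.83 min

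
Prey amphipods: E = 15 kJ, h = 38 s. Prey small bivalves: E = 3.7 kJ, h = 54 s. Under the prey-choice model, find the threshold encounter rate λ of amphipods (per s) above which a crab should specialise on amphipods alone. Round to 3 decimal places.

The zero-one rule: include small bivalves iff E₂/h₂ > λE₁/(1+λh₁). Equality gives the switch point.
λE₁h₂ = E₂ + λE₂h₁ ⇒ λ = E₂/(E₁h₂ − E₂h₁) = 3.7/(810 − 140.6) = 0.005527 per s.

0.006 per s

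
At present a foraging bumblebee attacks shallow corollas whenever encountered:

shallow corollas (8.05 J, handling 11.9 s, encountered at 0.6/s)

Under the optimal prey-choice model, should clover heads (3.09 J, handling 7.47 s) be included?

No

On shallow corollas alone, R = ΣλE/(1+Σλh) = 4.83/8.14 = 0.5934 J/s.
Profitability of clover heads: 3.09/7.47 = 0.4137 J/s.
0.4137 < 0.5934, so adding clover heads would lower the average — exclude it.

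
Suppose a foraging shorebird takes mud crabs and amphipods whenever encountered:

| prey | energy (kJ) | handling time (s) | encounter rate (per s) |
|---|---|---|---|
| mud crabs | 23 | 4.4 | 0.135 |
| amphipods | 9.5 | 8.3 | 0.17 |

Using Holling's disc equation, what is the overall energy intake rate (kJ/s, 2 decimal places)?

R = (0.135×23 + 0.17×9.5) / (1 + 0.135×4.4 + 0.17×8.3) = 4.72/3.005 = 1.571 kJ/s.

1.57 kJ/s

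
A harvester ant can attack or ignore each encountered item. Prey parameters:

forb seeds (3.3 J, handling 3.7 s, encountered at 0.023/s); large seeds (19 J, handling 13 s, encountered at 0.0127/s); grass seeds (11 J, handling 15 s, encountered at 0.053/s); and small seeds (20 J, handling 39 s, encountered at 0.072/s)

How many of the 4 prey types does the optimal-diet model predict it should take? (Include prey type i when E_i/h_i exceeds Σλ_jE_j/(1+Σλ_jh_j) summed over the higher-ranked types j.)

4

Profitabilities (E/h, J/s): large seeds 1.46, forb seeds 0.892, grass seeds 0.733, small seeds 0.513. Add prey in this order while the next type's profitability exceeds the intake rate on those already taken.
Rate on top 1: 0.2071. forb seeds: 0.892 > 0.2071 → include.
Rate on top 2: 0.2537. grass seeds: 0.733 > 0.2537 → include.
Rate on top 3: 0.4402. small seeds: 0.513 > 0.4402 → include.
Optimal diet: large seeds, forb seeds, grass seeds, small seeds — 4 of 4 types.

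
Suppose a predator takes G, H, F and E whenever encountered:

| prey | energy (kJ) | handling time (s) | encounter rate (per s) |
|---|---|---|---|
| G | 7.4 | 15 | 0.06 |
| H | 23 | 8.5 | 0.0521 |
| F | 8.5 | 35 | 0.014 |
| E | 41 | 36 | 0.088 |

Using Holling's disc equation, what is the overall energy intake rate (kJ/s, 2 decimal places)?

0.89 kJ/s

R = Σλ_iE_i / (1 + Σλ_ih_i)
Numerator: 0.06×7.4 + 0.0521×23 + 0.014×8.5 + 0.088×41 = 5.369
Denominator: 1 + 0.06×15 + 0.0521×8.5 + 0.014×35 + 0.088×36 = 6.001
R = 5.369/6.001 = 0.8948 kJ/s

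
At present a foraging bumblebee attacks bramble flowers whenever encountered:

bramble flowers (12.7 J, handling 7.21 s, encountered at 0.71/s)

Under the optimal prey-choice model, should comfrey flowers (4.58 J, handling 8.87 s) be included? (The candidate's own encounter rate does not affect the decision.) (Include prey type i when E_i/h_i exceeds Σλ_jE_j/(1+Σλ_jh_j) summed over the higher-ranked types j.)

No

On bramble flowers alone, R = ΣλE/(1+Σλh) = 9.017/6.119 = 1.474 J/s.
Profitability of comfrey flowers: 4.58/8.87 = 0.5163 J/s.
Since 0.5163 < R, time spent handling comfrey flowers is better spent searching.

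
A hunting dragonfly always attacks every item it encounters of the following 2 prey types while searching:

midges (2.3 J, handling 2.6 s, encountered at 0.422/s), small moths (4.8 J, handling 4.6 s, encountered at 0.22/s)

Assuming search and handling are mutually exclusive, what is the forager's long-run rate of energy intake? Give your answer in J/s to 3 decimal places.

R = Σλ_iE_i / (1 + Σλ_ih_i)
Numerator: 0.422×2.3 + 0.22×4.8 = 2.027
Denominator: 1 + 0.422×2.6 + 0.22×4.6 = 3.109
R = 2.027/3.109 = 0.6518 J/s

0.652 J/s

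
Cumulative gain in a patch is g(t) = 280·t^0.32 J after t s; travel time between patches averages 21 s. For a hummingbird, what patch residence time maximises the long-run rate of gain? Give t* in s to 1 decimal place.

9.9 s

Optimal t* satisfies g'(t*) = g(t*)/(T + t*).
g'(t) = 0.32·280·t^-0.68. Setting 0.32·280·t^-0.68 = 280·t^0.32/(21+t) gives 0.32(21+t) = t, so 0.68·t = 0.32×21.
t* = 0.32×21/0.68 = 9.882 s.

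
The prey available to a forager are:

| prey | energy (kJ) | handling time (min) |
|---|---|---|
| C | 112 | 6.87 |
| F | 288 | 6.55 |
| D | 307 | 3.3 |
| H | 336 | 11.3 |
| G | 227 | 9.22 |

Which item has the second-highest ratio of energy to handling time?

Profitability E/h (kJ/min): C = 112/6.87 = 16.3, F = 288/6.55 = 44, D = 307/3.3 = 93, H = 336/11.3 = 29.7, G = 227/9.22 = 24.6.
Ranked: D > F > H > G > C.

F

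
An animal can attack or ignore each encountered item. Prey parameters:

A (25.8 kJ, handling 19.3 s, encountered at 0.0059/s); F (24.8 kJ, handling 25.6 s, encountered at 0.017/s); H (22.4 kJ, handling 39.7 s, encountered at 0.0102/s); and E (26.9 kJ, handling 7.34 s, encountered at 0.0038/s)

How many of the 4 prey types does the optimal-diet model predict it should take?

E/h in descending order: E 3.66, A 1.34, F 0.969, H 0.564 kJ/s. The optimal diet is the largest prefix of this list for which every included type satisfies E_i/h_i > R on the types above it.
Rate on top 1: 0.09945. A: 1.34 > 0.09945 → include.
Rate on top 2: 0.2228. F: 0.969 > 0.2228 → include.
Rate on top 3: 0.4287. H: 0.564 > 0.4287 → include.
Optimal diet: E, A, F, H — 4 of 4 types.

4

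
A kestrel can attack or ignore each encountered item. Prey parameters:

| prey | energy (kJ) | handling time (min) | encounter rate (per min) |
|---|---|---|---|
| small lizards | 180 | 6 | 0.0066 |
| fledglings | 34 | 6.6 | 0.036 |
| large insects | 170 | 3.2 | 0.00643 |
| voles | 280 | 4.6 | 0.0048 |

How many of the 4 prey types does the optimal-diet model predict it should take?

Profitabilities (E/h, kJ/min): voles 60.9, large insects 53.1, small lizards 30, fledglings 5.15. Add prey in this order while the next type's profitability exceeds the intake rate on those already taken.
Rate on top 1: 1.315. large insects: 53.1 > 1.315 → include.
Rate on top 2: 2.337. small lizards: 30 > 2.337 → include.
Rate on top 3: 3.35. fledglings: 5.15 > 3.35 → include.
Optimal diet: voles, large insects, small lizards, fledglings — 4 of 4 types.

4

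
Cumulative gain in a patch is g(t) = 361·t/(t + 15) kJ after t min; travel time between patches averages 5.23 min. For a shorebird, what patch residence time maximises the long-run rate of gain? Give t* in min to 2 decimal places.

8.86 min

Optimal t* satisfies g'(t*) = g(t*)/(T + t*).
g'(t) = 361·15/(t + 15)². Setting 361·15/(t+15)² = 361t/[(t+15)(5.23+t)] gives 15(5.23+t) = t(t+15), so t² = 15×5.23 = 78.45.
t* = √78.45 = 8.857 min.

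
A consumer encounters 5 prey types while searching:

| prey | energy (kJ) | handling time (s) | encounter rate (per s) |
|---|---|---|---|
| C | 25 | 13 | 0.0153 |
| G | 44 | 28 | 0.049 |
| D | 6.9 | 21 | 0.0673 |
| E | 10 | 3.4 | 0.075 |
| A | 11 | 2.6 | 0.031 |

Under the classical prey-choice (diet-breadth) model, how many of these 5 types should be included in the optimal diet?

4

Profitabilities (E/h, kJ/s): A 4.23, E 2.94, C 1.92, G 1.57, D 0.329. Add prey in this order while the next type's profitability exceeds the intake rate on those already taken.
Rate on top 1: 0.3156. E: 2.94 > 0.3156 → include.
Rate on top 2: 0.8169. C: 1.92 > 0.8169 → include.
Rate on top 3: 0.9602. G: 1.57 > 0.9602 → include.
Rate on top 4: 1.249. D: 0.329 < 1.249 → exclude; stop.
Optimal diet: A, E, C, G — 4 of 5 types.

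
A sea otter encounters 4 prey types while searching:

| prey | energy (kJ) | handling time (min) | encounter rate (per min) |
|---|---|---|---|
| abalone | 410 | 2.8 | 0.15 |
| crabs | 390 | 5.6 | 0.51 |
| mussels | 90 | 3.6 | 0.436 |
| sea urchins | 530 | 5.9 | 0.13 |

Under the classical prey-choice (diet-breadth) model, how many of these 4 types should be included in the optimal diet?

Rank by E/h (kJ/min): abalone 146, sea urchins 89.8, crabs 69.6, mussels 25. Include each in turn until the next type's E/h falls below the running intake rate.
Rate on top 1: 43.31. sea urchins: 89.8 > 43.31 → include.
Rate on top 2: 59.63. crabs: 69.6 > 59.63 → include.
Rate on top 3: 65.3. mussels: 25 < 65.3 → exclude; stop.
Optimal diet: abalone, sea urchins, crabs — 3 of 4 types.

3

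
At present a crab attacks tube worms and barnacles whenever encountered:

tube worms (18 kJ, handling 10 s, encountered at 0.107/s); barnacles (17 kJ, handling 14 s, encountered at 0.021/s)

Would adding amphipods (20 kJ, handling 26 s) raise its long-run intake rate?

Current rate: (0.107×18 + 0.021×17)/(1 + 0.107×10 + 0.021×14) = 0.9657 kJ/s.
Profitability of amphipods: 20/26 = 0.7692 kJ/s.
0.7692 < 0.9657, so adding amphipods would lower the average — exclude it.

No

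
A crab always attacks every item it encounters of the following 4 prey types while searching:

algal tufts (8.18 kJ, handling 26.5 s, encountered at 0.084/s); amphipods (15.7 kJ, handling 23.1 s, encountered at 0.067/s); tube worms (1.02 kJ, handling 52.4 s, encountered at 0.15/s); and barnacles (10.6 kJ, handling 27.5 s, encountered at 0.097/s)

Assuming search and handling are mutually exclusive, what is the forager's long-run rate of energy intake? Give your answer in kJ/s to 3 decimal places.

0.191 kJ/s

R = Σλ_iE_i / (1 + Σλ_ih_i)
Numerator: 0.084×8.18 + 0.067×15.7 + 0.15×1.02 + 0.097×10.6 = 2.92
Denominator: 1 + 0.084×26.5 + 0.067×23.1 + 0.15×52.4 + 0.097×27.5 = 15.3
R = 2.92/15.3 = 0.1908 kJ/s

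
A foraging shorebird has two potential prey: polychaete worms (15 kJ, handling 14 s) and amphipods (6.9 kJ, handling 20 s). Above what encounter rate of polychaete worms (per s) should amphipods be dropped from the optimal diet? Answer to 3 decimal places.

0.034 per s

At the threshold, the rate on polychaete worms alone equals the profitability of amphipods: λ·15/(1 + λ·14) = 6.9/20 = 0.345.
Rearranging, λ(15 − 0.345×14) = 0.345, so λ = 0.345/10.17 = 0.03392 per s.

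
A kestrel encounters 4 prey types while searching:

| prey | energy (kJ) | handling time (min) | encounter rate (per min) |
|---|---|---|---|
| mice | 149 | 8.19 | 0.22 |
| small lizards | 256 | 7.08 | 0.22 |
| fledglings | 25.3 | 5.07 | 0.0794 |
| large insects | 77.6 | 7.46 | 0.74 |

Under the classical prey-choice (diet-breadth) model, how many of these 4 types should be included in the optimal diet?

Profitabilities (E/h, kJ/min): small lizards 36.2, mice 18.2, large insects 10.4, fledglings 4.99. Add prey in this order while the next type's profitability exceeds the intake rate on those already taken.
Rate on top 1: 22.02. mice: 18.2 < 22.02 → exclude; stop.
Optimal diet: small lizards — 1 of 4 types.

1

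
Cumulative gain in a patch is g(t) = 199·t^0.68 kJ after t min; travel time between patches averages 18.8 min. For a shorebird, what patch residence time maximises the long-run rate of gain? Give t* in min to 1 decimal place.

40.0 min

Maximise g(t)/(T+t): set derivative to zero → g'(t)(T+t) = g(t).
g'(t) = 0.68·199·t^-0.32. Setting 0.68·199·t^-0.32 = 199·t^0.68/(18.8+t) gives 0.68(18.8+t) = t, so 0.32·t = 0.68×18.8.
t* = 0.68×18.8/0.32 = 39.95 min.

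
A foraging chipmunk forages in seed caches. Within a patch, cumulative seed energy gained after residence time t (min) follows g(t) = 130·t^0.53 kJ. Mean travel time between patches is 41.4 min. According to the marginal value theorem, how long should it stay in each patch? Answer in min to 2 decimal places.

46.69 min

Maximise g(t)/(T+t): set derivative to zero → g'(t)(T+t) = g(t).
g'(t) = 0.53·130·t^-0.47. Setting 0.53·130·t^-0.47 = 130·t^0.53/(41.4+t) gives 0.53(41.4+t) = t, so 0.47·t = 0.53×41.4.
t* = 0.53×41.4/0.47 = 46.69 min.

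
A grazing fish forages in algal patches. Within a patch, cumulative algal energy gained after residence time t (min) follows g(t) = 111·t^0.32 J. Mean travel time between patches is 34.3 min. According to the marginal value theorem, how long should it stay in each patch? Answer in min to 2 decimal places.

16.14 min

By the marginal value theorem, leave when the instantaneous gain rate g'(t) equals the habitat-wide average g(t)/(T + t).
g'(t) = 0.32·111·t^-0.68. Setting 0.32·111·t^-0.68 = 111·t^0.32/(34.3+t) gives 0.32(34.3+t) = t, so 0.68·t = 0.32×34.3.
t* = 0.32×34.3/0.68 = 16.14 min.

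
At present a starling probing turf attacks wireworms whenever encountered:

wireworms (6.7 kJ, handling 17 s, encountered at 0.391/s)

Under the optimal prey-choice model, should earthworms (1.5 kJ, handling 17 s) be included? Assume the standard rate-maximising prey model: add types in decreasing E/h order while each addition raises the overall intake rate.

Intake rate on the current diet: R = (0.391×6.7) / (1 + 0.391×17) = 2.62/7.647 = 0.3426 kJ/s.
earthworms: E/h = 1.5/17 = 0.08824 kJ/s.
Since 0.08824 < R, time spent handling earthworms is better spent searching.

No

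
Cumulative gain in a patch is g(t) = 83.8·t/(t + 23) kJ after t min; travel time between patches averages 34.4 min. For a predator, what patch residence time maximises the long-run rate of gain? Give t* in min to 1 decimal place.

28.1 min

Optimal t* satisfies g'(t*) = g(t*)/(T + t*).
g'(t) = 83.8·23/(t + 23)². Setting 83.8·23/(t+23)² = 83.8t/[(t+23)(34.4+t)] gives 23(34.4+t) = t(t+23), so t² = 23×34.4 = 791.2.
t* = √791.2 = 28.13 min.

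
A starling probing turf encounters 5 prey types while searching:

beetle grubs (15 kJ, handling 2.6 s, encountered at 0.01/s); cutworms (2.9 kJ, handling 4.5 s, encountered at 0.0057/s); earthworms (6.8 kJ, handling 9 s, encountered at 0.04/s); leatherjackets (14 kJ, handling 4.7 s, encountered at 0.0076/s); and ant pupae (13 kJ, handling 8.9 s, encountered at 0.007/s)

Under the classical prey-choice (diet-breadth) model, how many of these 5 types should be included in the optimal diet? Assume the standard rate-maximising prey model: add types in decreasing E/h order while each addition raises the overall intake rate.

Rank by E/h (kJ/s): beetle grubs 5.77, leatherjackets 2.98, ant pupae 1.46, earthworms 0.756, cutworms 0.644. Include each in turn until the next type's E/h falls below the running intake rate.
Rate on top 1: 0.1462. leatherjackets: 2.98 > 0.1462 → include.
Rate on top 2: 0.2415. ant pupae: 1.46 > 0.2415 → include.
Rate on top 3: 0.3091. earthworms: 0.756 > 0.3091 → include.
Rate on top 4: 0.4174. cutworms: 0.644 > 0.4174 → include.
Optimal diet: beetle grubs, leatherjackets, ant pupae, earthworms, cutworms — 5 of 5 types.

5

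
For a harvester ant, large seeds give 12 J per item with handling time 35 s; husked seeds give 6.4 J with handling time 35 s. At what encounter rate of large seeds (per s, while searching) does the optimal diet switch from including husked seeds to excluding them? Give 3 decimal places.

0.033 per s

The zero-one rule: include husked seeds iff E₂/h₂ > λE₁/(1+λh₁). Equality gives the switch point.
λE₁h₂ = E₂ + λE₂h₁ ⇒ λ = E₂/(E₁h₂ − E₂h₁) = 6.4/(420 − 224) = 0.03265 per s.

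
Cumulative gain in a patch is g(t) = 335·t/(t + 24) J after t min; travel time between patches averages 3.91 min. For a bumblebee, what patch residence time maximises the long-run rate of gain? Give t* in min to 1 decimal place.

Maximise g(t)/(T+t): set derivative to zero → g'(t)(T+t) = g(t).
g'(t) = 335·24/(t + 24)². Setting 335·24/(t+24)² = 335t/[(t+24)(3.91+t)] gives 24(3.91+t) = t(t+24), so t² = 24×3.91 = 93.84.
t* = √93.84 = 9.687 min.

9.7 min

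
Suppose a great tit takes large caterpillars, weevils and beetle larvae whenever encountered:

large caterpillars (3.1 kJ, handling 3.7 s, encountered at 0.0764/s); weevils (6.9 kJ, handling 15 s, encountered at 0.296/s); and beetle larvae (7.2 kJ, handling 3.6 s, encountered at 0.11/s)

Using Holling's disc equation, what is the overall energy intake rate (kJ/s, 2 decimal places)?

R = Σλ_iE_i / (1 + Σλ_ih_i)
Numerator: 0.0764×3.1 + 0.296×6.9 + 0.11×7.2 = 3.071
Denominator: 1 + 0.0764×3.7 + 0.296×15 + 0.11×3.6 = 6.119
R = 3.071/6.119 = 0.5019 kJ/s

0.50 kJ/s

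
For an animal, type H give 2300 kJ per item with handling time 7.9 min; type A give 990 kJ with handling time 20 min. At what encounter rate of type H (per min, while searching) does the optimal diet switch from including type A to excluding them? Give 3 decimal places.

At the threshold, the rate on type H alone equals the profitability of type A: λ·2300/(1 + λ·7.9) = 990/20 = 49.5.
Rearranging, λ(2300 − 49.5×7.9) = 49.5, so λ = 49.5/1909 = 0.02593 per min.

0.026 per min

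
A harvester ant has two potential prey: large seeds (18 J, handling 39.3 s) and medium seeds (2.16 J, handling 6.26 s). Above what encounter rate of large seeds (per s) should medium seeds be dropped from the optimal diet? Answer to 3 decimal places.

0.078 per s

At the threshold, the rate on large seeds alone equals the profitability of medium seeds: λ·18/(1 + λ·39.3) = 2.16/6.26 = 0.345.
Rearranging, λ(18 − 0.345×39.3) = 0.345, so λ = 0.345/4.44 = 0.07772 per s.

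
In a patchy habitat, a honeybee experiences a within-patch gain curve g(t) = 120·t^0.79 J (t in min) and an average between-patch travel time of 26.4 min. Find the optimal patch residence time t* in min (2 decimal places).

Optimal t* satisfies g'(t*) = g(t*)/(T + t*).
g'(t) = 0.79·120·t^-0.21. Setting 0.79·120·t^-0.21 = 120·t^0.79/(26.4+t) gives 0.79(26.4+t) = t, so 0.21·t = 0.79×26.4.
t* = 0.79×26.4/0.21 = 99.31 min.

99.31 min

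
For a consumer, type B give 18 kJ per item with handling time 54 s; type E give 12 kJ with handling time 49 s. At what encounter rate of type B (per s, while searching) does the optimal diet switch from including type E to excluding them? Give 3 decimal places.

At the threshold, the rate on type B alone equals the profitability of type E: λ·18/(1 + λ·54) = 12/49 = 0.2449.
Rearranging, λ(18 − 0.2449×54) = 0.2449, so λ = 0.2449/4.776 = 0.05128 per s.

0.051 per s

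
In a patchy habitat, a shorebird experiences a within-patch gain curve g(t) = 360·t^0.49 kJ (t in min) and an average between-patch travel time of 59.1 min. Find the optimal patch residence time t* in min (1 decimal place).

By the marginal value theorem, leave when the instantaneous gain rate g'(t) equals the habitat-wide average g(t)/(T + t).
g'(t) = 0.49·360·t^-0.51. Setting 0.49·360·t^-0.51 = 360·t^0.49/(59.1+t) gives 0.49(59.1+t) = t, so 0.51·t = 0.49×59.1.
t* = 0.49×59.1/0.51 = 56.78 min.

56.8 min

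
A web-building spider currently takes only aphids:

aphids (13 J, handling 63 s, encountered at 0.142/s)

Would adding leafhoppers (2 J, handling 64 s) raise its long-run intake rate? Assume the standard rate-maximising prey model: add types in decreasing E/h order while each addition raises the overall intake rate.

No

Intake rate on the current diet: R = (0.142×13) / (1 + 0.142×63) = 1.846/9.946 = 0.1856 J/s.
Profitability of leafhoppers: 2/64 = 0.03125 J/s.
0.03125 < 0.1856, so adding leafhoppers would lower the average — exclude it.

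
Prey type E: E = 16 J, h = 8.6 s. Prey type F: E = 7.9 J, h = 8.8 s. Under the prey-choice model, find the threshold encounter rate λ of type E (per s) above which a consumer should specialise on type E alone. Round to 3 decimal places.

0.108 per s

At the threshold, the rate on type E alone equals the profitability of type F: λ·16/(1 + λ·8.6) = 7.9/8.8 = 0.8977.
Rearranging, λ(16 − 0.8977×8.6) = 0.8977, so λ = 0.8977/8.28 = 0.1084 per s.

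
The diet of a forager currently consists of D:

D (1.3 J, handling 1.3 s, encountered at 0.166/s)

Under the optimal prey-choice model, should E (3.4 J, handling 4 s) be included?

Yes

Current rate: (0.166×1.3)/(1 + 0.166×1.3) = 0.1775 J/s.
E: E/h = 3.4/4 = 0.85 J/s.
Since 0.85 > R, including E increases the long-run rate.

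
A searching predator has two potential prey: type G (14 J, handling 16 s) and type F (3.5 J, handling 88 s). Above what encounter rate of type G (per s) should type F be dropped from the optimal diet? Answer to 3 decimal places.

Drop type F once their profitability E₂/h₂ falls below the rate achievable on type G alone: E₂/h₂ = λE₁/(1 + λh₁).
Solve for λ: λE₁h₂ = E₂(1 + λh₁) → λ(E₁h₂ − E₂h₁) = E₂ → λ = E₂/(E₁h₂ − E₂h₁).
λ = 3.5/(14×88 − 3.5×16) = 3.5/1176 = 0.002976 per s.

0.003 per s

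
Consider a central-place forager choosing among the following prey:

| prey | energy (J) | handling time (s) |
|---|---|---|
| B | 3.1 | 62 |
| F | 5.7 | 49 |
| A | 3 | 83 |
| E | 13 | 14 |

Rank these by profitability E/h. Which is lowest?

A

Profitability E/h (J/s): B = 3.1/62 = 0.05, F = 5.7/49 = 0.116, A = 3/83 = 0.0361, E = 13/14 = 0.929.
Ranked: E > F > B > A.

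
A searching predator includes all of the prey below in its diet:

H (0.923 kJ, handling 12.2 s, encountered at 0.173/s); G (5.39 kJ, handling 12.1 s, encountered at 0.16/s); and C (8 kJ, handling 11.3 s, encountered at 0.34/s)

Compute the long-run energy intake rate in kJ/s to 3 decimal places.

Energy encountered per unit search time: 0.173×0.923 + 0.16×5.39 + 0.34×8 = 3.742 kJ/s.
Handling time per unit search time: 0.173×12.2 + 0.16×12.1 + 0.34×11.3 = 7.889.
Rate = 3.742/(1 + 7.889) = 0.421 kJ/s.

0.421 kJ/s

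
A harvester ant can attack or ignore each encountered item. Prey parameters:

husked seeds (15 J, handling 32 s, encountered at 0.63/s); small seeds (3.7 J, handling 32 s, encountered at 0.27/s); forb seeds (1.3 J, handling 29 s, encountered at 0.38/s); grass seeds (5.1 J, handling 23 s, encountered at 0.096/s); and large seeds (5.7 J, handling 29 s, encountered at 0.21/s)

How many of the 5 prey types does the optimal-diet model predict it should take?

1

E/h in descending order: husked seeds 0.469, grass seeds 0.222, large seeds 0.197, small seeds 0.116, forb seeds 0.0448 J/s. The optimal diet is the largest prefix of this list for which every included type satisfies E_i/h_i > R on the types above it.
Rate on top 1: 0.4466. grass seeds: 0.222 < 0.4466 → exclude; stop.
Optimal diet: husked seeds — 1 of 5 types.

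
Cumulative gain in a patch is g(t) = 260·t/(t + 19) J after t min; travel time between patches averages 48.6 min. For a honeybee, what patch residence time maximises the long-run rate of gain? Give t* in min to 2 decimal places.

30.39 min

By the marginal value theorem, leave when the instantaneous gain rate g'(t) equals the habitat-wide average g(t)/(T + t).
g'(t) = 260·19/(t + 19)². Setting 260·19/(t+19)² = 260t/[(t+19)(48.6+t)] gives 19(48.6+t) = t(t+19), so t² = 19×48.6 = 923.4.
t* = √923.4 = 30.39 min.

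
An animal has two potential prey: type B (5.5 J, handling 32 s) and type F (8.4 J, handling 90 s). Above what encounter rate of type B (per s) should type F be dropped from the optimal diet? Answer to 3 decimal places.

The zero-one rule: include type F iff E₂/h₂ > λE₁/(1+λh₁). Equality gives the switch point.
λE₁h₂ = E₂ + λE₂h₁ ⇒ λ = E₂/(E₁h₂ − E₂h₁) = 8.4/(495 − 268.8) = 0.03714 per s.

0.037 per s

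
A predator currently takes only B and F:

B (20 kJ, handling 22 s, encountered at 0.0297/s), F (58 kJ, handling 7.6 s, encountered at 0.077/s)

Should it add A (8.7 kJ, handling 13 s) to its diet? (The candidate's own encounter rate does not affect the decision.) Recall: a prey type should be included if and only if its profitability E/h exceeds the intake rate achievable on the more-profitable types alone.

No

On B and F alone, R = ΣλE/(1+Σλh) = 5.06/2.239 = 2.26 kJ/s.
Profitability of A: 8.7/13 = 0.6692 kJ/s.
Since 0.6692 < R, time spent handling A is better spent searching.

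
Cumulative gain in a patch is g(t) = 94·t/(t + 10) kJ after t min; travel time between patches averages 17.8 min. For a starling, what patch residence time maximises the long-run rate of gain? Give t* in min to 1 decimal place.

13.3 min

By the marginal value theorem, leave when the instantaneous gain rate g'(t) equals the habitat-wide average g(t)/(T + t).
g'(t) = 94·10/(t + 10)². Setting 94·10/(t+10)² = 94t/[(t+10)(17.8+t)] gives 10(17.8+t) = t(t+10), so t² = 10×17.8 = 178.
t* = √178 = 13.34 min.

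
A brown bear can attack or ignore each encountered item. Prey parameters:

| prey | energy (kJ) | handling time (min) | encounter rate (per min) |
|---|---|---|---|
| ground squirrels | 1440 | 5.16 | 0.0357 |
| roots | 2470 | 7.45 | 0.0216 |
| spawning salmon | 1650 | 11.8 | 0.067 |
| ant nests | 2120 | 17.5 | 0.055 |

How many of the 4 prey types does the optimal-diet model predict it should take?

E/h in descending order: roots 332, ground squirrels 279, spawning salmon 140, ant nests 121 kJ/min. The optimal diet is the largest prefix of this list for which every included type satisfies E_i/h_i > R on the types above it.
Rate on top 1: 45.96. ground squirrels: 279 > 45.96 → include.
Rate on top 2: 77.88. spawning salmon: 140 > 77.88 → include.
Rate on top 3: 100.8. ant nests: 121 > 100.8 → include.
Optimal diet: roots, ground squirrels, spawning salmon, ant nests — 4 of 4 types.

4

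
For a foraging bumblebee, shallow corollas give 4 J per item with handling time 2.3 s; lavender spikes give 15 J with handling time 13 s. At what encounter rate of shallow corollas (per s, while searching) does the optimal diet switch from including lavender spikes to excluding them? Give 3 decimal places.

The zero-one rule: include lavender spikes iff E₂/h₂ > λE₁/(1+λh₁). Equality gives the switch point.
λE₁h₂ = E₂ + λE₂h₁ ⇒ λ = E₂/(E₁h₂ − E₂h₁) = 15/(52 − 34.5) = 0.8571 per s.

0.857 per s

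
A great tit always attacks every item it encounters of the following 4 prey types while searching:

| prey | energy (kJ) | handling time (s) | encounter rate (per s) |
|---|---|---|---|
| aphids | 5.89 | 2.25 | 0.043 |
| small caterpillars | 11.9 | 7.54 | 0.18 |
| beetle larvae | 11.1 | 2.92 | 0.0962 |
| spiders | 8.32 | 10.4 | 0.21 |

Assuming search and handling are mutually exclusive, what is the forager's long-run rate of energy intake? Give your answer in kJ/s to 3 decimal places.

R = (0.043×5.89 + 0.18×11.9 + 0.0962×11.1 + 0.21×8.32) / (1 + 0.043×2.25 + 0.18×7.54 + 0.0962×2.92 + 0.21×10.4) = 5.21/4.919 = 1.059 kJ/s.

1.059 kJ/s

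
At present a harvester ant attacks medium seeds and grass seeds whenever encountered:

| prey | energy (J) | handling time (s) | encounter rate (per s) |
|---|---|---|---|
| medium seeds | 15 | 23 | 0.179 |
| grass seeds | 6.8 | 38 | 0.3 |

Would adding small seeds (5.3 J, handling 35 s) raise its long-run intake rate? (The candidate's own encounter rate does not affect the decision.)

No

Intake rate on the current diet: R = (0.179×15 + 0.3×6.8) / (1 + 0.179×23 + 0.3×38) = 4.725/16.52 = 0.2861 J/s.
Profitability of small seeds: 5.3/35 = 0.1514 J/s.
Since 0.1514 < R, time spent handling small seeds is better spent searching.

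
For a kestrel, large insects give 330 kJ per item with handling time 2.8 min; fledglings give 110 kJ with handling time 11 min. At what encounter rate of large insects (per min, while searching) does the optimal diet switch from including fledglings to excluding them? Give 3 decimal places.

The zero-one rule: include fledglings iff E₂/h₂ > λE₁/(1+λh₁). Equality gives the switch point.
λE₁h₂ = E₂ + λE₂h₁ ⇒ λ = E₂/(E₁h₂ − E₂h₁) = 110/(3630 − 308) = 0.03311 per min.

0.033 per min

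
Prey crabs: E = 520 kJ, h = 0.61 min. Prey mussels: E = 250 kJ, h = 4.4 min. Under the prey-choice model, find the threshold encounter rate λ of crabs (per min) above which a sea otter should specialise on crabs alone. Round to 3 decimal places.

0.117 per min

At the threshold, the rate on crabs alone equals the profitability of mussels: λ·520/(1 + λ·0.61) = 250/4.4 = 56.82.
Rearranging, λ(520 − 56.82×0.61) = 56.82, so λ = 56.82/485.3 = 0.1171 per min.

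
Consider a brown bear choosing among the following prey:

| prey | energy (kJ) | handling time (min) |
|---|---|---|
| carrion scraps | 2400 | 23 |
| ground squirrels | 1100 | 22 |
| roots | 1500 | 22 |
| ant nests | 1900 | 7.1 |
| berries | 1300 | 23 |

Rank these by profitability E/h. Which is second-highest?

carrion scraps

Profitability E/h (kJ/min): carrion scraps = 2400/23 = 104, ground squirrels = 1100/22 = 50, roots = 1500/22 = 68.2, ant nests = 1900/7.1 = 268, berries = 1300/23 = 56.5.
Ranked: ant nests > carrion scraps > roots > berries > ground squirrels.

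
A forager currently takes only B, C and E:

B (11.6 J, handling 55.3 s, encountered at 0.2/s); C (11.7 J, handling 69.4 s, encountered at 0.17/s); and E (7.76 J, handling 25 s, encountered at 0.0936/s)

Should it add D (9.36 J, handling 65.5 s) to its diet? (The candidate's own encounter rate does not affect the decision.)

Intake rate on the current diet: R = (0.2×11.6 + 0.17×11.7 + 0.0936×7.76) / (1 + 0.2×55.3 + 0.17×69.4 + 0.0936×25) = 5.035/26.2 = 0.1922 J/s.
Profitability of D: 9.36/65.5 = 0.1429 J/s.
Since 0.1429 < R, time spent handling D is better spent searching.

No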